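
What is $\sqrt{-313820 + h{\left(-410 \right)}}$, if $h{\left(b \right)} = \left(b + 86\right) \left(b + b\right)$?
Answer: $2 i \sqrt{12035} \approx 219.41 i$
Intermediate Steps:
$h{\left(b \right)} = 2 b \left(86 + b\right)$ ($h{\left(b \right)} = \left(86 + b\right) 2 b = 2 b \left(86 + b\right)$)
$\sqrt{-313820 + h{\left(-410 \right)}} = \sqrt{-313820 + 2 \left(-410\right) \left(86 - 410\right)} = \sqrt{-313820 + 2 \left(-410\right) \left(-324\right)} = \sqrt{-313820 + 265680} = \sqrt{-48140} = 2 i \sqrt{12035}$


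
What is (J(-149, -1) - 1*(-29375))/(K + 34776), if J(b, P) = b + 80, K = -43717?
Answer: -29306/8941 ≈ -3.2777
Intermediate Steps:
J(b, P) = 80 + b
(J(-149, -1) - 1*(-29375))/(K + 34776) = ((80 - 149) - 1*(-29375))/(-43717 + 34776) = (-69 + 29375)/(-8941) = 29306*(-1/8941) = -29306/8941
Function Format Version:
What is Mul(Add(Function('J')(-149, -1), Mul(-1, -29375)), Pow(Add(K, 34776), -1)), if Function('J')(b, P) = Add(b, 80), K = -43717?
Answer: Rational(-29306, 8941) ≈ -3.2777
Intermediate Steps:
Function('J')(b, P) = Add(80, b)
Mul(Add(Function('J')(-149, -1), Mul(-1, -29375)), Pow(Add(K, 34776), -1)) = Mul(Add(Add(80, -149), Mul(-1, -29375)), Pow(Add(-43717, 34776), -1)) = Mul(Add(-69, 29375), Pow(-8941, -1)) = Mul(29306, Rational(-1, 8941)) = Rational(-29306, 8941)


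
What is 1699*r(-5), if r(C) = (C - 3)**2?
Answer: 108736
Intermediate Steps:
r(C) = (-3 + C)**2
1699*r(-5) = 1699*(-3 - 5)**2 = 1699*(-8)**2 = 1699*64 = 108736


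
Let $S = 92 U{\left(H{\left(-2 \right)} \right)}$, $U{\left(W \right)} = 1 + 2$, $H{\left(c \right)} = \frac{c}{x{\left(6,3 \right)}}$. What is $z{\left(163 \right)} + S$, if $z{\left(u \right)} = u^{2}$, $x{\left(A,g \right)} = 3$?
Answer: $26845$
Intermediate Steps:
$H{\left(c \right)} = \frac{c}{3}$
$U{\left(W \right)} = 3$
$S = 276$ ($S = 92 \cdot 3 = 276$)
$z{\left(163 \right)} + S = 163^{2} + 276 = 26569 + 276 = 26845$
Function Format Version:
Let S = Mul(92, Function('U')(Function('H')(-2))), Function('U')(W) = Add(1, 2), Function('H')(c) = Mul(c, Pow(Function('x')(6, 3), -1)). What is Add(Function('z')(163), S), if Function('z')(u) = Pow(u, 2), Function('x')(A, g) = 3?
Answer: 26845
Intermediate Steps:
Function('H')(c) = Mul(Rational(1, 3), c) (Function('H')(c) = Mul(c, Pow(3, -1)) = Mul(c, Rational(1, 3)) = Mul(Rational(1, 3), c))
Function('U')(W) = 3
S = 276 (S = Mul(92, 3) = 276)
Add(Function('z')(163), S) = Add(Pow(163, 2), 276) = Add(26569, 276) = 26845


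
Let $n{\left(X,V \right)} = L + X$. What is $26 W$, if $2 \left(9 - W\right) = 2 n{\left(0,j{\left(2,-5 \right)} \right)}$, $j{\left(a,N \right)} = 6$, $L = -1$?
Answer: $260$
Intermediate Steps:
$n{\left(X,V \right)} = -1 + X$
$W = 10$ ($W = 9 - \frac{2 \left(-1 + 0\right)}{2} = 9 - \frac{2 \left(-1\right)}{2} = 9 - -1 = 9 + 1 = 10$)
$26 W = 26 \cdot 10 = 260$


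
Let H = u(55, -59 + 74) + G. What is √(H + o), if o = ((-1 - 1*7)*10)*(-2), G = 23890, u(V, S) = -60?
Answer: √23990 ≈ 154.89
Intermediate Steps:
o = 160 (o = ((-1 - 7)*10)*(-2) = -8*10*(-2) = -80*(-2) = 160)
H = 23830 (H = -60 + 23890 = 23830)
√(H + o) = √(23830 + 160) = √23990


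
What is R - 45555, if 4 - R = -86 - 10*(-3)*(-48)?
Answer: -44025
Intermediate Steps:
R = 1530 (R = 4 - (-86 - 10*(-3)*(-48)) = 4 - (-86 + 30*(-48)) = 4 - (-86 - 1440) = 4 - 1*(-1526) = 4 + 1526 = 1530)
R - 45555 = 1530 - 45555 = -44025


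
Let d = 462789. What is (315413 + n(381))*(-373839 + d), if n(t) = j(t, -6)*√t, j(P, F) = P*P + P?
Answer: 28055986350 + 12945960900*√381 ≈ 2.8075e+11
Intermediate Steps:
j(P, F) = P + P² (j(P, F) = P² + P = P + P²)
n(t) = t^(3/2)*(1 + t) (n(t) = (t*(1 + t))*√t = t^(3/2)*(1 + t))
(315413 + n(381))*(-373839 + d) = (315413 + 381^(3/2)*(1 + 381))*(-373839 + 462789) = (315413 + (381*√381)*382)*88950 = (315413 + 145542*√381)*88950 = 28055986350 + 12945960900*√381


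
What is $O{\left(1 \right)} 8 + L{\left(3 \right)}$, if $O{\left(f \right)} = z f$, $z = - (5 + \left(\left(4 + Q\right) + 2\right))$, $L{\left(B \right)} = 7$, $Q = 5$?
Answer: $-121$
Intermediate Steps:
$z = -16$ ($z = - (5 + \left(\left(4 + 5\right) + 2\right)) = - (5 + \left(9 + 2\right)) = - (5 + 11) = \left(-1\right) 16 = -16$)
$O{\left(f \right)} = - 16 f$
$O{\left(1 \right)} 8 + L{\left(3 \right)} = \left(-16\right) 1 \cdot 8 + 7 = \left(-16\right) 8 + 7 = -128 + 7 = -121$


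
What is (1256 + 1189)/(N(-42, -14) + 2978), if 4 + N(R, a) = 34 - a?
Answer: 2445/3022 ≈ 0.80907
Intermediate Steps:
N(R, a) = 30 - a (N(R, a) = -4 + (34 - a) = 30 - a)
(1256 + 1189)/(N(-42, -14) + 2978) = (1256 + 1189)/((30 - 1*(-14)) + 2978) = 2445/((30 + 14) + 2978) = 2445/(44 + 2978) = 2445/3022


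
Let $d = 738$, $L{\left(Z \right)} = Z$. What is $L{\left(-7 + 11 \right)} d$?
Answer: $2952$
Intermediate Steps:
$L{\left(-7 + 11 \right)} d = \left(-7 + 11\right) 738 = 4 \cdot 738 = 2952$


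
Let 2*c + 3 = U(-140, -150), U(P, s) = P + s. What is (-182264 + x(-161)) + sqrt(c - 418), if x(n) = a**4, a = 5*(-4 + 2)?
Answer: -172264 + I*sqrt(2258)/2 ≈ -1.7226e+5 + 23.759*I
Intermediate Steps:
c = -293/2 (c = -3/2 + (-140 - 150)/2 = -3/2 + (1/2)*(-290) = -3/2 - 145 = -293/2 ≈ -146.50)
a = -10 (a = 5*(-2) = -10)
x(n) = 10000 (x(n) = (-10)**4 = 10000)
(-182264 + x(-161)) + sqrt(c - 418) = (-182264 + 10000) + sqrt(-293/2 - 418) = -172264 + sqrt(-1129/2) = -172264 + I*sqrt(2258)/2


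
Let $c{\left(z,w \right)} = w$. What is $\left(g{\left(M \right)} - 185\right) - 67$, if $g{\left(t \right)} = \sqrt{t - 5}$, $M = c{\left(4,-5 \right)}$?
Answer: $-252 + i \sqrt{10} \approx -252.0 + 3.1623 i$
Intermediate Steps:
$M = -5$
$g{\left(t \right)} = \sqrt{-5 + t}$
$\left(g{\left(M \right)} - 185\right) - 67 = \left(\sqrt{-5 - 5} - 185\right) - 67 = \left(\sqrt{-10} - 185\right) - 67 = \left(i \sqrt{10} - 185\right) - 67 = \left(-185 + i \sqrt{10}\right) - 67 = -252 + i \sqrt{10}$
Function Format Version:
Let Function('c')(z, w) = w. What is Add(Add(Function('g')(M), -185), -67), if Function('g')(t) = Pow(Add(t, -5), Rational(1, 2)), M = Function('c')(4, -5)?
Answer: Add(-252, Mul(I, Pow(10, Rational(1, 2)))) ≈ Add(-252.00, Mul(3.1623, I))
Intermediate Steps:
M = -5
Function('g')(t) = Pow(Add(-5, t), Rational(1, 2))
Add(Add(Function('g')(M), -185), -67) = Add(Add(Pow(Add(-5, -5), Rational(1, 2)), -185), -67) = Add(Add(Pow(-10, Rational(1, 2)), -185), -67) = Add(Add(Mul(I, Pow(10, Rational(1, 2))), -185), -67) = Add(Add(-185, Mul(I, Pow(10, Rational(1, 2)))), -67) = Add(-252, Mul(I, Pow(10, Rational(1, 2))))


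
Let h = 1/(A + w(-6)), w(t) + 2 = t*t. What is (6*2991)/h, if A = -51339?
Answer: -920719530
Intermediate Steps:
w(t) = -2 + t**2 (w(t) = -2 + t*t = -2 + t**2)
h = -1/51305 (h = 1/(-51339 + (-2 + (-6)**2)) = 1/(-51339 + (-2 + 36)) = 1/(-51339 + 34) = 1/(-51305) = -1/51305 ≈ -1.9491e-5)
(6*2991)/h = (6*2991)/(-1/51305) = 17946*(-51305) = -920719530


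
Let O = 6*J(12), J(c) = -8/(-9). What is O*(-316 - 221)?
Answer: -2864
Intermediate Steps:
J(c) = 8/9 (J(c) = -8*(-⅑) = 8/9)
O = 16/3 (O = 6*(8/9) = 16/3 ≈ 5.3333)
O*(-316 - 221) = 16*(-316 - 221)/3 = (16/3)*(-537) = -2864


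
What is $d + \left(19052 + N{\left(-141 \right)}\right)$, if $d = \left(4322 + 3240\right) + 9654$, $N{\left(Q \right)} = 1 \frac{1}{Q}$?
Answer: $\frac{5113787}{141} \approx 36268.0$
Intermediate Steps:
$N{\left(Q \right)} = \frac{1}{Q}$
$d = 17216$ ($d = 7562 + 9654 = 17216$)
$d + \left(19052 + N{\left(-141 \right)}\right) = 17216 + \left(19052 + \frac{1}{-141}\right) = 17216 + \left(19052 - \frac{1}{141}\right) = 17216 + \frac{2686331}{141} = \frac{5113787}{141}$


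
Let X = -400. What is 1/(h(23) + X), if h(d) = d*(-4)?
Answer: -1/492 ≈ -0.0020325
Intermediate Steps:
h(d) = -4*d
1/(h(23) + X) = 1/(-4*23 - 400) = 1/(-92 - 400) = 1/(-492) = -1/492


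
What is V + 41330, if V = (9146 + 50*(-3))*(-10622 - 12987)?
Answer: -212345234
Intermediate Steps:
V = -212386564 (V = (9146 - 150)*(-23609) = 8996*(-23609) = -212386564)
V + 41330 = -212386564 + 41330 = -212345234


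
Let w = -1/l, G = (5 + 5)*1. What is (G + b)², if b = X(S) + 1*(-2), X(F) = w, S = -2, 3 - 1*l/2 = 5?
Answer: 1089/16 ≈ 68.063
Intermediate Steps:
l = -4 (l = 6 - 2*5 = 6 - 10 = -4)
G = 10 (G = 10*1 = 10)
w = ¼ (w = -1/(-4) = -1*(-¼) = ¼ ≈ 0.25000)
X(F) = ¼
b = -7/4 (b = ¼ + 1*(-2) = ¼ - 2 = -7/4 ≈ -1.7500)
(G + b)² = (10 - 7/4)² = (33/4)² = 1089/16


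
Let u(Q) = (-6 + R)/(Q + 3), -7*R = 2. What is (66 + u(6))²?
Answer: 16924996/3969 ≈ 4264.3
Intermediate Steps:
R = -2/7 (R = -⅐*2 = -2/7 ≈ -0.28571)
u(Q) = -44/(7*(3 + Q)) (u(Q) = (-6 - 2/7)/(Q + 3) = -44/(7*(3 + Q)))
(66 + u(6))² = (66 - 44/(21 + 7*6))² = (66 - 44/(21 + 42))² = (66 - 44/63)² = (4114/63)² = 16924996/3969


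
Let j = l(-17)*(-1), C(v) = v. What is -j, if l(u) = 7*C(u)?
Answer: -119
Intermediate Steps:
l(u) = 7*u
j = 119 (j = (7*(-17))*(-1) = -119*(-1) = 119)
-j = -1*119 = -119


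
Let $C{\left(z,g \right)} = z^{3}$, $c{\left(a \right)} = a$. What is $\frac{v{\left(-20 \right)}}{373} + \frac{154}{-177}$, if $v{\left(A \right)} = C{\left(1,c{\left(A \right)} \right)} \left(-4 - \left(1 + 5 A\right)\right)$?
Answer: $- \frac{40627}{66021} \approx -0.61537$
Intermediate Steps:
$v{\left(A \right)} = -5 - 5 A$ ($v{\left(A \right)} = 1^{3} \left(-4 - \left(1 + 5 A\right)\right) = 1 \left(-4 - \left(1 + 5 A\right)\right) = 1 \left(-5 - 5 A\right) = -5 - 5 A$)
$\frac{v{\left(-20 \right)}}{373} + \frac{154}{-177} = \frac{-5 - -100}{373} + \frac{154}{-177} = \left(-5 + 100\right) \frac{1}{373} + 154 \left(- \frac{1}{177}\right) = 95 \cdot \frac{1}{373} - \frac{154}{177} = \frac{95}{373} - \frac{154}{177} = - \frac{40627}{66021}$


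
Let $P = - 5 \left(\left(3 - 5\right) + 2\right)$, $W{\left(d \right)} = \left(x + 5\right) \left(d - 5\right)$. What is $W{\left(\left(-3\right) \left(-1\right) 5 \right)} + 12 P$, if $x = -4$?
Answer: $10$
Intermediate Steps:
$W{\left(d \right)} = -5 + d$ ($W{\left(d \right)} = \left(-4 + 5\right) \left(d - 5\right) = 1 \left(-5 + d\right) = -5 + d$)
$P = 0$ ($P = - 5 \left(\left(3 - 5\right) + 2\right) = - 5 \left(-2 + 2\right) = \left(-5\right) 0 = 0$)
$W{\left(\left(-3\right) \left(-1\right) 5 \right)} + 12 P = \left(-5 + \left(-3\right) \left(-1\right) 5\right) + 12 \cdot 0 = \left(-5 + 3 \cdot 5\right) + 0 = \left(-5 + 15\right) + 0 = 10 + 0 = 10$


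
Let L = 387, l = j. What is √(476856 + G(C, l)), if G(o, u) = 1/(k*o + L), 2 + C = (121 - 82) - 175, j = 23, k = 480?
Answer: √25530149709771/7317 ≈ 690.55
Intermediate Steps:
l = 23
C = -138 (C = -2 + ((121 - 82) - 175) = -2 + (39 - 175) = -2 - 136 = -138)
G(o, u) = 1/(387 + 480*o) (G(o, u) = 1/(480*o + 387) = 1/(387 + 480*o))
√(476856 + G(C, l)) = √(476856 + 1/(3*(129 + 160*(-138)))) = √(476856 + 1/(3*(129 - 22080))) = √(476856 + (⅓)/(-21951)) = √(476856 + (⅓)*(-1/21951)) = √(476856 - 1/65853) = √(31402398167/65853) = √25530149709771/7317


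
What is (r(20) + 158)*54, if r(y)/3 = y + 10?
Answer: 13392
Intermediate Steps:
r(y) = 30 + 3*y (r(y) = 3*(y + 10) = 3*(10 + y) = 30 + 3*y)
(r(20) + 158)*54 = ((30 + 3*20) + 158)*54 = ((30 + 60) + 158)*54 = (90 + 158)*54 = 248*54 = 13392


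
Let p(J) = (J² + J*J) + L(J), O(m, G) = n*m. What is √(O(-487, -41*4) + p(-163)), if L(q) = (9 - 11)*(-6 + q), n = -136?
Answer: 2*√29927 ≈ 345.99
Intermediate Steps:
L(q) = 12 - 2*q (L(q) = -2*(-6 + q) = 12 - 2*q)
O(m, G) = -136*m
p(J) = 12 - 2*J + 2*J² (p(J) = (J² + J*J) + (12 - 2*J) = (J² + J²) + (12 - 2*J) = 2*J² + (12 - 2*J) = 12 - 2*J + 2*J²)
√(O(-487, -41*4) + p(-163)) = √(-136*(-487) + (12 - 2*(-163) + 2*(-163)²)) = √(66232 + (12 + 326 + 2*26569)) = √(66232 + (12 + 326 + 53138)) = √(66232 + 53476) = √119708 = 2*√29927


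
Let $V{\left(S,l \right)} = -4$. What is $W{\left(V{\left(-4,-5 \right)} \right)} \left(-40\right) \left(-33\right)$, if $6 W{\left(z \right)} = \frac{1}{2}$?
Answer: $110$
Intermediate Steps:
$W{\left(z \right)} = \frac{1}{12}$ ($W{\left(z \right)} = \frac{1}{6 \cdot 2} = \frac{1}{6} \cdot \frac{1}{2} = \frac{1}{12}$)
$W{\left(V{\left(-4,-5 \right)} \right)} \left(-40\right) \left(-33\right) = \frac{1}{12} \left(-40\right) \left(-33\right) = \left(- \frac{10}{3}\right) \left(-33\right) = 110$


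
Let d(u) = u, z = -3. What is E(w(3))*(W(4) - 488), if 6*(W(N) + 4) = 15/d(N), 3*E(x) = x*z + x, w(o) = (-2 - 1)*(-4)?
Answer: 3931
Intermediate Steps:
w(o) = 12 (w(o) = -3*(-4) = 12)
E(x) = -2*x/3 (E(x) = (x*(-3) + x)/3 = (-3*x + x)/3 = (-2*x)/3 = -2*x/3)
W(N) = -4 + 5/(2*N) (W(N) = -4 + (15/N)/6 = -4 + 5/(2*N))
E(w(3))*(W(4) - 488) = (-⅔*12)*((-4 + (5/2)/4) - 488) = -8*((-4 + (5/2)*(¼)) - 488) = -8*((-4 + 5/8) - 488) = -8*(-27/8 - 488) = -8*(-3931/8) = 3931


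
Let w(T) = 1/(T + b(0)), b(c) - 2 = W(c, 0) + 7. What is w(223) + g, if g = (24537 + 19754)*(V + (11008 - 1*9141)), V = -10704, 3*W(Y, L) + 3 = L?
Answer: -90413299976/231 ≈ -3.9140e+8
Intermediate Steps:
W(Y, L) = -1 + L/3
b(c) = 8 (b(c) = 2 + ((-1 + (⅓)*0) + 7) = 2 + ((-1 + 0) + 7) = 2 + (-1 + 7) = 2 + 6 = 8)
g = -391399567 (g = (24537 + 19754)*(-10704 + (11008 - 1*9141)) = 44291*(-10704 + (11008 - 9141)) = 44291*(-10704 + 1867) = 44291*(-8837) = -391399567)
w(T) = 1/(8 + T) (w(T) = 1/(T + 8) = 1/(8 + T))
w(223) + g = 1/(8 + 223) - 391399567 = 1/231 - 391399567 = -90413299976/231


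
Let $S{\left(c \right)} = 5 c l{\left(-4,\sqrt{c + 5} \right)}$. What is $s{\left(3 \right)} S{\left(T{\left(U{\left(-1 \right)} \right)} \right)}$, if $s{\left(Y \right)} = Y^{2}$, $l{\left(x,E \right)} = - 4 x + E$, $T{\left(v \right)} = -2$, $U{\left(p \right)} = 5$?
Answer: $-1440 - 90 \sqrt{3} \approx -1595.9$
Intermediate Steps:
$l{\left(x,E \right)} = E - 4 x$
$S{\left(c \right)} = 5 c \left(16 + \sqrt{5 + c}\right)$ ($S{\left(c \right)} = 5 c \left(\sqrt{c + 5} - -16\right) = 5 c \left(\sqrt{5 + c} + 16\right) = 5 c \left(16 + \sqrt{5 + c}\right)$)
$s{\left(3 \right)} S{\left(T{\left(U{\left(-1 \right)} \right)} \right)} = 3^{2} \cdot 5 \left(-2\right) \left(16 + \sqrt{5 - 2}\right) = 9 \cdot 5 \left(-2\right) \left(16 + \sqrt{3}\right) = 9 \left(-160 - 10 \sqrt{3}\right) = -1440 - 90 \sqrt{3}$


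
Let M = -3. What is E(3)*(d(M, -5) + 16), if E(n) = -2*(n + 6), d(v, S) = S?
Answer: -198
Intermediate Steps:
E(n) = -12 - 2*n (E(n) = -2*(6 + n) = -12 - 2*n)
E(3)*(d(M, -5) + 16) = (-12 - 2*3)*(-5 + 16) = (-12 - 6)*11 = -18*11 = -198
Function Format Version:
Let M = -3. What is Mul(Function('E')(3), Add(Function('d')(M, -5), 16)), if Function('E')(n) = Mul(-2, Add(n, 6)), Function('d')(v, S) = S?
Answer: -198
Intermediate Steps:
Function('E')(n) = Add(-12, Mul(-2, n)) (Function('E')(n) = Mul(-2, Add(6, n)) = Add(-12, Mul(-2, n)))
Mul(Function('E')(3), Add(Function('d')(M, -5), 16)) = Mul(Add(-12, Mul(-2, 3)), Add(-5, 16)) = Mul(Add(-12, -6), 11) = Mul(-18, 11) = -198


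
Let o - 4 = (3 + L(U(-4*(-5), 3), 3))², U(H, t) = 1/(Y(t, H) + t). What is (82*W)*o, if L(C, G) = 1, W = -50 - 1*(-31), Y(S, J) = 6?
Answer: -31160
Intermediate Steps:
W = -19 (W = -50 + 31 = -19)
U(H, t) = 1/(6 + t)
o = 20 (o = 4 + (3 + 1)² = 4 + 4² = 4 + 16 = 20)
(82*W)*o = (82*(-19))*20 = -1558*20 = -31160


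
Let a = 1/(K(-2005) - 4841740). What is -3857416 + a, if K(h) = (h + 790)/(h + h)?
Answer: -14978636548408394/3883075237 ≈ -3.8574e+6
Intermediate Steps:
K(h) = (790 + h)/(2*h) (K(h) = (790 + h)/((2*h)) = (790 + h)*(1/(2*h)) = (790 + h)/(2*h))
a = -802/3883075237 (a = 1/((½)*(790 - 2005)/(-2005) - 4841740) = 1/((½)*(-1/2005)*(-1215) - 4841740) = 1/(243/802 - 4841740) = 1/(-3883075237/802) = -802/3883075237 ≈ -2.0654e-7)
-3857416 + a = -3857416 - 802/3883075237 = -14978636548408394/3883075237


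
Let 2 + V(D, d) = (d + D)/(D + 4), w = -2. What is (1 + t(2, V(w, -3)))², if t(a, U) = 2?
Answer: 9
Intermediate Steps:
V(D, d) = -2 + (D + d)/(4 + D) (V(D, d) = -2 + (d + D)/(D + 4) = -2 + (D + d)/(4 + D))
(1 + t(2, V(w, -3)))² = (1 + 2)² = 3² = 9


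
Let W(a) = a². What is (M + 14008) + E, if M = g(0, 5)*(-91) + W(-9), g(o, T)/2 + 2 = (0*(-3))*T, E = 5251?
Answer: 19704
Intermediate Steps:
g(o, T) = -4 (g(o, T) = -4 + 2*((0*(-3))*T) = -4 + 2*(0*T) = -4 + 2*0 = -4 + 0 = -4)
M = 445 (M = -4*(-91) + (-9)² = 364 + 81 = 445)
(M + 14008) + E = (445 + 14008) + 5251 = 14453 + 5251 = 19704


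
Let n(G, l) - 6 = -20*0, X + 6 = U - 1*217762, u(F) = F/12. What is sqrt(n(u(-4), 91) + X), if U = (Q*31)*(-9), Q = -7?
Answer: I*sqrt(215809) ≈ 464.55*I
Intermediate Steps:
u(F) = F/12 (u(F) = F*(1/12) = F/12)
U = 1953 (U = -7*31*(-9) = -217*(-9) = 1953)
X = -215815 (X = -6 + (1953 - 1*217762) = -6 + (1953 - 217762) = -6 - 215809 = -215815)
n(G, l) = 6 (n(G, l) = 6 - 20*0 = 6 + 0 = 6)
sqrt(n(u(-4), 91) + X) = sqrt(6 - 215815) = sqrt(-215809) = I*sqrt(215809)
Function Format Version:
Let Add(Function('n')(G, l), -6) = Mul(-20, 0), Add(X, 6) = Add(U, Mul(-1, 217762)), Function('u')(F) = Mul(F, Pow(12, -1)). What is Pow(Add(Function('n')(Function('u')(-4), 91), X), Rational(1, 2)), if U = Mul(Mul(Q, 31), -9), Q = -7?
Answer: Mul(I, Pow(215809, Rational(1, 2))) ≈ Mul(464.55, I)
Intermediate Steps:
Function('u')(F) = Mul(Rational(1, 12), F) (Function('u')(F) = Mul(F, Rational(1, 12)) = Mul(Rational(1, 12), F))
U = 1953 (U = Mul(Mul(-7, 31), -9) = Mul(-217, -9) = 1953)
X = -215815 (X = Add(-6, Add(1953, Mul(-1, 217762))) = Add(-6, Add(1953, -217762)) = Add(-6, -215809) = -215815)
Function('n')(G, l) = 6 (Function('n')(G, l) = Add(6, Mul(-20, 0)) = Add(6, 0) = 6)
Pow(Add(Function('n')(Function('u')(-4), 91), X), Rational(1, 2)) = Pow(Add(6, -215815), Rational(1, 2)) = Pow(-215809, Rational(1, 2)) = Mul(I, Pow(215809, Rational(1, 2)))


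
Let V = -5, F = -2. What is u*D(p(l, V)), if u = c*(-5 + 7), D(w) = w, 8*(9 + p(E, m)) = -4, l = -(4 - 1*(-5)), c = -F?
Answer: -38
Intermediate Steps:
c = 2 (c = -1*(-2) = 2)
l = -9 (l = -(4 + 5) = -1*9 = -9)
p(E, m) = -19/2 (p(E, m) = -9 + (⅛)*(-4) = -9 - ½ = -19/2)
u = 4 (u = 2*(-5 + 7) = 2*2 = 4)
u*D(p(l, V)) = 4*(-19/2) = -38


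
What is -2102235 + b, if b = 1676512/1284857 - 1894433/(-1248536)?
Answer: -3372380298518364207/1604190219352 ≈ -2.1022e+6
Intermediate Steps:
b = 4527261087513/1604190219352 (b = 1676512*(1/1284857) - 1894433*(-1/1248536) = 1676512/1284857 + 1894433/1248536 = 4527261087513/1604190219352 ≈ 2.8221)
-2102235 + b = -2102235 + 4527261087513/1604190219352 = -3372380298518364207/1604190219352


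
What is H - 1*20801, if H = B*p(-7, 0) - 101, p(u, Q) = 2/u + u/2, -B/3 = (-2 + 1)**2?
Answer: -292469/14 ≈ -20891.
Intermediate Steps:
B = -3 (B = -3*(-2 + 1)**2 = -3*(-1)**2 = -3*1 = -3)
p(u, Q) = u/2 + 2/u (p(u, Q) = 2/u + u*(1/2) = 2/u + u/2 = u/2 + 2/u)
H = -1255/14 (H = -3*((1/2)*(-7) + 2/(-7)) - 101 = -3*(-7/2 + 2*(-1/7)) - 101 = -3*(-7/2 - 2/7) - 101 = -3*(-53/14) - 101 = 159/14 - 101 = -1255/14 ≈ -89.643)
H - 1*20801 = -1255/14 - 1*20801 = -1255/14 - 20801 = -292469/14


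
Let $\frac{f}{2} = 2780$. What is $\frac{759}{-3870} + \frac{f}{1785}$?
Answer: $\frac{149351}{51170} \approx 2.9187$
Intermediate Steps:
$f = 5560$ ($f = 2 \cdot 2780 = 5560$)
$\frac{759}{-3870} + \frac{f}{1785} = \frac{759}{-3870} + \frac{5560}{1785} = 759 \left(- \frac{1}{3870}\right) + 5560 \cdot \frac{1}{1785} = - \frac{253}{1290} + \frac{1112}{357} = \frac{149351}{51170}$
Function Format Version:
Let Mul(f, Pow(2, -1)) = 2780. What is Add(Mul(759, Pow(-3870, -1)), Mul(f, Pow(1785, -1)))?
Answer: Rational(149351, 51170) ≈ 2.9187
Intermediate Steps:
f = 5560 (f = Mul(2, 2780) = 5560)
Add(Mul(759, Pow(-3870, -1)), Mul(f, Pow(1785, -1))) = Add(Mul(759, Pow(-3870, -1)), Mul(5560, Pow(1785, -1))) = Add(Mul(759, Rational(-1, 3870)), Mul(5560, Rational(1, 1785))) = Add(Rational(-253, 1290), Rational(1112, 357)) = Rational(149351, 51170)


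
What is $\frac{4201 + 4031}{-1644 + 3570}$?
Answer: $\frac{1372}{321} \approx 4.2741$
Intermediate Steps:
$\frac{4201 + 4031}{-1644 + 3570} = \frac{8232}{1926} = 8232 \cdot \frac{1}{1926} = \frac{1372}{321}$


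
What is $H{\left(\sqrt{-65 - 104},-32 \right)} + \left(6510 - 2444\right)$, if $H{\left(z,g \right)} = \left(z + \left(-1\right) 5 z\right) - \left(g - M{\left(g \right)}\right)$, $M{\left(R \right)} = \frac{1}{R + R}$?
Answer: $\frac{262271}{64} - 52 i \approx 4098.0 - 52.0 i$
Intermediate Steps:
$M{\left(R \right)} = \frac{1}{2 R}$
$H{\left(z,g \right)} = \frac{1}{2 g} - g - 4 z$ ($H{\left(z,g \right)} = \left(z + \left(-1\right) 5 z\right) - \left(g - \frac{1}{2 g}\right) = \left(z - 5 z\right) - \left(g - \frac{1}{2 g}\right) = - 4 z - \left(g - \frac{1}{2 g}\right) = \frac{1}{2 g} - g - 4 z$)
$H{\left(\sqrt{-65 - 104},-32 \right)} + \left(6510 - 2444\right) = \left(\frac{1}{2 \left(-32\right)} - -32 - 4 \sqrt{-65 - 104}\right) + \left(6510 - 2444\right) = \left(\frac{1}{2} \left(- \frac{1}{32}\right) + 32 - 4 \sqrt{-169}\right) + 4066 = \left(- \frac{1}{64} + 32 - 4 \cdot 13 i\right) + 4066 = \left(- \frac{1}{64} + 32 - 52 i\right) + 4066 = \left(\frac{2047}{64} - 52 i\right) + 4066 = \frac{262271}{64} - 52 i$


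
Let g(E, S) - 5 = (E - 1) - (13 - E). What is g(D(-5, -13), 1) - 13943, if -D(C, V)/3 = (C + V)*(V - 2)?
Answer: -15572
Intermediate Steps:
D(C, V) = -3*(-2 + V)*(C + V) (D(C, V) = -3*(C + V)*(V - 2) = -3*(C + V)*(-2 + V) = -3*(-2 + V)*(C + V))
g(E, S) = -9 + 2*E (g(E, S) = 5 + ((E - 1) - (13 - E)) = 5 + ((-1 + E) + (-13 + E)) = 5 + (-14 + 2*E) = -9 + 2*E)
g(D(-5, -13), 1) - 13943 = (-9 + 2*(-3*(-13)**2 + 6*(-5) + 6*(-13) - 3*(-5)*(-13))) - 13943 = (-9 + 2*(-3*169 - 30 - 78 - 195)) - 13943 = (-9 + 2*(-507 - 30 - 78 - 195)) - 13943 = (-9 + 2*(-810)) - 13943 = (-9 - 1620) - 13943 = -1629 - 13943 = -15572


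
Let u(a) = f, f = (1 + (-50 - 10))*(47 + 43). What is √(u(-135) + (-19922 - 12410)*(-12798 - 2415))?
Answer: √491861406 ≈ 22178.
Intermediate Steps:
f = -5310 (f = (1 - 60)*90 = -59*90 = -5310)
u(a) = -5310
√(u(-135) + (-19922 - 12410)*(-12798 - 2415)) = √(-5310 + (-19922 - 12410)*(-12798 - 2415)) = √(-5310 - 32332*(-15213)) = √(-5310 + 491866716) = √491861406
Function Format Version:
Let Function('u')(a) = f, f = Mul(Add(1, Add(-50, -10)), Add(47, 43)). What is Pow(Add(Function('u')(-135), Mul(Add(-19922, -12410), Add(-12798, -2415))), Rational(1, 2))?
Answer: Pow(491861406, Rational(1, 2)) ≈ 22178.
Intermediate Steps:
f = -5310 (f = Mul(Add(1, -60), 90) = Mul(-59, 90) = -5310)
Function('u')(a) = -5310
Pow(Add(Function('u')(-135), Mul(Add(-19922, -12410), Add(-12798, -2415))), Rational(1, 2)) = Pow(Add(-5310, Mul(Add(-19922, -12410), Add(-12798, -2415))), Rational(1, 2)) = Pow(Add(-5310, Mul(-32332, -15213)), Rational(1, 2)) = Pow(Add(-5310, 491866716), Rational(1, 2)) = Pow(491861406, Rational(1, 2))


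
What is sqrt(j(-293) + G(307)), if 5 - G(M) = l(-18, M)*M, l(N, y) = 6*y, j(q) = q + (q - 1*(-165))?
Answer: I*sqrt(565910) ≈ 752.27*I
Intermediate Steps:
j(q) = 165 + 2*q (j(q) = q + (q + 165) = q + (165 + q) = 165 + 2*q)
G(M) = 5 - 6*M**2 (G(M) = 5 - 6*M*M = 5 - 6*M**2)
sqrt(j(-293) + G(307)) = sqrt((165 + 2*(-293)) + (5 - 6*307**2)) = sqrt((165 - 586) + (5 - 6*94249)) = sqrt(-421 + (5 - 565494)) = sqrt(-421 - 565489) = sqrt(-565910) = I*sqrt(565910)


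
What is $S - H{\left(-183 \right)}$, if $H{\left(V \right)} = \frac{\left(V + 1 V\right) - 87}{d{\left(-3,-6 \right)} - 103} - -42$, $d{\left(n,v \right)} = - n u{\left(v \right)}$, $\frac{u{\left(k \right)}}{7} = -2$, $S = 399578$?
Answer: $\frac{57932267}{145} \approx 3.9953 \cdot 10^{5}$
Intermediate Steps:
$u{\left(k \right)} = -14$ ($u{\left(k \right)} = 7 \left(-2\right) = -14$)
$d{\left(n,v \right)} = 14 n$ ($d{\left(n,v \right)} = - n \left(-14\right) = 14 n$)
$H{\left(V \right)} = \frac{213}{5} - \frac{2 V}{145}$ ($H{\left(V \right)} = \frac{\left(V + 1 V\right) - 87}{14 \left(-3\right) - 103} - -42 = \frac{\left(V + V\right) - 87}{-42 - 103} + 42 = \frac{2 V - 87}{-145} + 42 = \left(-87 + 2 V\right) \left(- \frac{1}{145}\right) + 42 = \left(\frac{3}{5} - \frac{2 V}{145}\right) + 42 = \frac{213}{5} - \frac{2 V}{145}$)
$S - H{\left(-183 \right)} = 399578 - \left(\frac{213}{5} - - \frac{366}{145}\right) = 399578 - \left(\frac{213}{5} + \frac{366}{145}\right) = 399578 - \frac{6543}{145} = \frac{57932267}{145}$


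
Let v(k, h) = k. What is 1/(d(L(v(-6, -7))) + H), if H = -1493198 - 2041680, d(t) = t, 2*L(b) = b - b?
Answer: -1/3534878 ≈ -2.8290e-7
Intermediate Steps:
L(b) = 0 (L(b) = (b - b)/2 = (½)*0 = 0)
H = -3534878
1/(d(L(v(-6, -7))) + H) = 1/(0 - 3534878) = 1/(-3534878) = -1/3534878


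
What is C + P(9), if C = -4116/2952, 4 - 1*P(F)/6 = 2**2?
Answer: -343/246 ≈ -1.3943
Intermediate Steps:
P(F) = 0 (P(F) = 24 - 6*2**2 = 24 - 6*4 = 24 - 24 = 0)
C = -343/246 (C = -4116*1/2952 = -343/246 ≈ -1.3943)
C + P(9) = -343/246 + 0 = -343/246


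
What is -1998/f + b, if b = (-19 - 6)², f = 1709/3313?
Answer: -5551249/1709 ≈ -3248.2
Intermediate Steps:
f = 1709/3313 (f = 1709*(1/3313) = 1709/3313 ≈ 0.51585)
b = 625 (b = (-25)² = 625)
-1998/f + b = -1998/1709/3313 + 625 = -1998*3313/1709 + 625 = -6619374/1709 + 625 = -5551249/1709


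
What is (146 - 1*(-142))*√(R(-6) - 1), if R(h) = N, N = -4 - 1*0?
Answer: 288*I*√5 ≈ 643.99*I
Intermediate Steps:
N = -4 (N = -4 + 0 = -4)
R(h) = -4
(146 - 1*(-142))*√(R(-6) - 1) = (146 - 1*(-142))*√(-4 - 1) = (146 + 142)*√(-5) = 288*(I*√5) = 288*I*√5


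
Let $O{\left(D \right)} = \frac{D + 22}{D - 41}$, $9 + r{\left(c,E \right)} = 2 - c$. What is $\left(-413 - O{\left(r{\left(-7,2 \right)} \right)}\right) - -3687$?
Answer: $\frac{134256}{41} \approx 3274.5$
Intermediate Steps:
$r{\left(c,E \right)} = -7 - c$ ($r{\left(c,E \right)} = -9 - \left(-2 + c\right) = -7 - c$)
$O{\left(D \right)} = \frac{22 + D}{-41 + D}$
$\left(-413 - O{\left(r{\left(-7,2 \right)} \right)}\right) - -3687 = \left(-413 - \frac{22 - 0}{-41 - 0}\right) - -3687 = \left(-413 - \frac{22 + \left(-7 + 7\right)}{-41 + \left(-7 + 7\right)}\right) + 3687 = \left(-413 - \frac{22 + 0}{-41 + 0}\right) + 3687 = \left(-413 - \frac{1}{-41} \cdot 22\right) + 3687 = \left(-413 - \left(- \frac{1}{41}\right) 22\right) + 3687 = \left(-413 - - \frac{22}{41}\right) + 3687 = \left(-413 + \frac{22}{41}\right) + 3687 = - \frac{16911}{41} + 3687 = \frac{134256}{41}$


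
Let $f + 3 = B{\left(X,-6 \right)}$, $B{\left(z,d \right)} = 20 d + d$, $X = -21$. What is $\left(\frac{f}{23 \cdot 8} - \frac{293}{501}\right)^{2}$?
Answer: $\frac{14051968681}{8497889856} \approx 1.6536$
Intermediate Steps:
$B{\left(z,d \right)} = 21 d$
$f = -129$ ($f = -3 + 21 \left(-6\right) = -3 - 126 = -129$)
$\left(\frac{f}{23 \cdot 8} - \frac{293}{501}\right)^{2} = \left(- \frac{129}{23 \cdot 8} - \frac{293}{501}\right)^{2} = \left(- \frac{129}{184} - \frac{293}{501}\right)^{2} = \left(- \frac{118541}{92184}\right)^{2} = \frac{14051968681}{8497889856}$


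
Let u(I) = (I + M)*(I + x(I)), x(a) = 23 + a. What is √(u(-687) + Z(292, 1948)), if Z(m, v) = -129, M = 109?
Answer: √780749 ≈ 883.60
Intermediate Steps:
u(I) = (23 + 2*I)*(109 + I) (u(I) = (I + 109)*(I + (23 + I)) = (109 + I)*(23 + 2*I) = (23 + 2*I)*(109 + I))
√(u(-687) + Z(292, 1948)) = √((2507 + 2*(-687)² + 241*(-687)) - 129) = √((2507 + 2*471969 - 165567) - 129) = √((2507 + 943938 - 165567) - 129) = √(780878 - 129) = √780749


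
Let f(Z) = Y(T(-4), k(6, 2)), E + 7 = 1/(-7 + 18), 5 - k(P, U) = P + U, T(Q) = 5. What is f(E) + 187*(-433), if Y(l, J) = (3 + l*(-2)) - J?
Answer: -80975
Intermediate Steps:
k(P, U) = 5 - P - U (k(P, U) = 5 - (P + U) = 5 + (-P - U) = 5 - P - U)
E = -76/11 (E = -7 + 1/(-7 + 18) = -7 + 1/11 = -76/11 ≈ -6.9091)
Y(l, J) = 3 - J - 2*l (Y(l, J) = (3 - 2*l) - J = 3 - J - 2*l)
f(Z) = -4 (f(Z) = 3 - (5 - 1*6 - 1*2) - 2*5 = 3 - (5 - 6 - 2) - 10 = 3 - 1*(-3) - 10 = 3 + 3 - 10 = -4)
f(E) + 187*(-433) = -4 + 187*(-433) = -4 - 80971 = -80975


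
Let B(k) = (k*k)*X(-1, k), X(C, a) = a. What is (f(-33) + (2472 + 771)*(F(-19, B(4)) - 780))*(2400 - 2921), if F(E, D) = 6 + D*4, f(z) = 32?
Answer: 875197682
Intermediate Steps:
B(k) = k³ (B(k) = (k*k)*k = k²*k = k³)
F(E, D) = 6 + 4*D
(f(-33) + (2472 + 771)*(F(-19, B(4)) - 780))*(2400 - 2921) = (32 + (2472 + 771)*((6 + 4*4³) - 780))*(2400 - 2921) = (32 + 3243*((6 + 4*64) - 780))*(-521) = (32 + 3243*((6 + 256) - 780))*(-521) = (32 + 3243*(262 - 780))*(-521) = (32 + 3243*(-518))*(-521) = (32 - 1679874)*(-521) = -1679842*(-521) = 875197682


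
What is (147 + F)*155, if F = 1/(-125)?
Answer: 569594/25 ≈ 22784.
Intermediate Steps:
F = -1/125 ≈ -0.0080000
(147 + F)*155 = (147 - 1/125)*155 = (18374/125)*155 = 569594/25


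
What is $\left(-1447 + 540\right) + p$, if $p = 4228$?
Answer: $3321$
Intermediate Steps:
$\left(-1447 + 540\right) + p = \left(-1447 + 540\right) + 4228 = -907 + 4228 = 3321$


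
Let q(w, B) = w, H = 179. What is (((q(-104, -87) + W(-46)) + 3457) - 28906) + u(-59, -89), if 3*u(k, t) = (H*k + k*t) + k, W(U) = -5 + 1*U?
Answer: -82181/3 ≈ -27394.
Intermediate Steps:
W(U) = -5 + U
u(k, t) = 60*k + k*t/3 (u(k, t) = ((179*k + k*t) + k)/3 = (180*k + k*t)/3 = 60*k + k*t/3)
(((q(-104, -87) + W(-46)) + 3457) - 28906) + u(-59, -89) = (((-104 + (-5 - 46)) + 3457) - 28906) + (1/3)*(-59)*(180 - 89) = (((-104 - 51) + 3457) - 28906) + (1/3)*(-59)*91 = ((-155 + 3457) - 28906) - 5369/3 = (3302 - 28906) - 5369/3 = -25604 - 5369/3 = -82181/3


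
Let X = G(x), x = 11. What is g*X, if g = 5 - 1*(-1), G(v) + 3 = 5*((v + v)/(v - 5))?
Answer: 92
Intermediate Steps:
G(v) = -3 + 10*v/(-5 + v) (G(v) = -3 + 5*((v + v)/(v - 5)) = -3 + 5*((2*v)/(-5 + v)) = -3 + 5*(2*v/(-5 + v)) = -3 + 10*v/(-5 + v))
X = 46/3 (X = (15 + 7*11)/(-5 + 11) = (15 + 77)/6 = (⅙)*92 = 46/3 ≈ 15.333)
g = 6 (g = 5 + 1 = 6)
g*X = 6*(46/3) = 92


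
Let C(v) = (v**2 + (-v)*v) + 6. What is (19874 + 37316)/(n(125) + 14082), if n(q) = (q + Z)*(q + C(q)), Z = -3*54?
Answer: 11438/1847 ≈ 6.1927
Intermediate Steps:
Z = -162
C(v) = 6 (C(v) = (v**2 - v**2) + 6 = 0 + 6 = 6)
n(q) = (-162 + q)*(6 + q) (n(q) = (q - 162)*(q + 6) = (-162 + q)*(6 + q))
(19874 + 37316)/(n(125) + 14082) = (19874 + 37316)/((-972 + 125**2 - 156*125) + 14082) = 57190/((-972 + 15625 - 19500) + 14082) = 57190/(-4847 + 14082) = 57190/9235 = 57190*(1/9235) = 11438/1847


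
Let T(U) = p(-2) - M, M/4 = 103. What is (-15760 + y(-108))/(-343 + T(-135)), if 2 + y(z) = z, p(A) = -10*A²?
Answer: 1058/53 ≈ 19.962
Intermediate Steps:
y(z) = -2 + z
M = 412 (M = 4*103 = 412)
T(U) = -452 (T(U) = -10*(-2)² - 1*412 = -10*4 - 412 = -40 - 412 = -452)
(-15760 + y(-108))/(-343 + T(-135)) = (-15760 + (-2 - 108))/(-343 - 452) = (-15760 - 110)/(-795) = -15870*(-1/795) = 1058/53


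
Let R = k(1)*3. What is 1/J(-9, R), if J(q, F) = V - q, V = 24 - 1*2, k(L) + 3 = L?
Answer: 1/31 ≈ 0.032258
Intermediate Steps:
k(L) = -3 + L
V = 22 (V = 24 - 2 = 22)
R = -6 (R = (-3 + 1)*3 = -2*3 = -6)
J(q, F) = 22 - q
1/J(-9, R) = 1/(22 - 1*(-9)) = 1/(22 + 9) = 1/31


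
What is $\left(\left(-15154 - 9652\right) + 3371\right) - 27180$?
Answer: $-48615$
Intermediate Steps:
$\left(\left(-15154 - 9652\right) + 3371\right) - 27180 = \left(-24806 + 3371\right) - 27180 = -21435 - 27180 = -48615$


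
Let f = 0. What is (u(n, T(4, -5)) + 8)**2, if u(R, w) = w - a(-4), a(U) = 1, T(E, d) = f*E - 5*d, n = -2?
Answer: 1024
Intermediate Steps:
T(E, d) = -5*d (T(E, d) = 0*E - 5*d = 0 - 5*d = -5*d)
u(R, w) = -1 + w (u(R, w) = w - 1*1 = w - 1 = -1 + w)
(u(n, T(4, -5)) + 8)**2 = ((-1 - 5*(-5)) + 8)**2 = ((-1 + 25) + 8)**2 = (24 + 8)**2 = 32**2 = 1024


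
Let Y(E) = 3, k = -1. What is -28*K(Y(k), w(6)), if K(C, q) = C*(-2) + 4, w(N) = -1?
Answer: 56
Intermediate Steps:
K(C, q) = 4 - 2*C (K(C, q) = -2*C + 4 = 4 - 2*C)
-28*K(Y(k), w(6)) = -28*(4 - 2*3) = -28*(4 - 6) = -28*(-2) = 56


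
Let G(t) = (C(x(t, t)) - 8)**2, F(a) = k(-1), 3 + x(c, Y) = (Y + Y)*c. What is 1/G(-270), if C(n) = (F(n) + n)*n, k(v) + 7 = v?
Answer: 1/451800481409341380625 ≈ 2.2134e-21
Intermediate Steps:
x(c, Y) = -3 + 2*Y*c (x(c, Y) = -3 + (Y + Y)*c = -3 + (2*Y)*c = -3 + 2*Y*c)
k(v) = -7 + v
F(a) = -8 (F(a) = -7 - 1 = -8)
C(n) = n*(-8 + n) (C(n) = (-8 + n)*n = n*(-8 + n))
G(t) = (-8 + (-11 + 2*t**2)*(-3 + 2*t**2))**2 (G(t) = ((-3 + 2*t*t)*(-8 + (-3 + 2*t*t)) - 8)**2 = ((-3 + 2*t**2)*(-8 + (-3 + 2*t**2)) - 8)**2 = ((-3 + 2*t**2)*(-11 + 2*t**2) - 8)**2 = ((-11 + 2*t**2)*(-3 + 2*t**2) - 8)**2 = (-8 + (-11 + 2*t**2)*(-3 + 2*t**2))**2)
1/G(-270) = 1/((25 - 28*(-270)**2 + 4*(-270)**4)**2) = 1/((25 - 28*72900 + 4*5314410000)**2) = 1/((25 - 2041200 + 21257640000)**2) = 1/(21255598825**2) = 1/451800481409341380625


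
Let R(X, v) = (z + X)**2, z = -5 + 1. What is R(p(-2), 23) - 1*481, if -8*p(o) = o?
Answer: -7471/16 ≈ -466.94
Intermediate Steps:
p(o) = -o/8
z = -4
R(X, v) = (-4 + X)**2
R(p(-2), 23) - 1*481 = (-4 - 1/8*(-2))**2 - 1*481 = (-4 + 1/4)**2 - 481 = (-15/4)**2 - 481 = 225/16 - 481 = -7471/16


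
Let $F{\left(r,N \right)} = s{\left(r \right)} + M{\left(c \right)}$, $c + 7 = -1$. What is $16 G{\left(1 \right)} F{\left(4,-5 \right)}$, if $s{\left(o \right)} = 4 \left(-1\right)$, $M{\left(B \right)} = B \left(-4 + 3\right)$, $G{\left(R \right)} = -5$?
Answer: $-320$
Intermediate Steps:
$c = -8$ ($c = -7 - 1 = -8$)
$M{\left(B \right)} = - B$ ($M{\left(B \right)} = B \left(-1\right) = - B$)
$s{\left(o \right)} = -4$
$F{\left(r,N \right)} = 4$ ($F{\left(r,N \right)} = -4 - -8 = -4 + 8 = 4$)
$16 G{\left(1 \right)} F{\left(4,-5 \right)} = 16 \left(-5\right) 4 = \left(-80\right) 4 = -320$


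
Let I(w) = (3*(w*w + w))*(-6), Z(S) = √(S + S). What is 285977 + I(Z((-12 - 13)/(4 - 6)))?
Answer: 285437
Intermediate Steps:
Z(S) = √2*√S (Z(S) = √(2*S) = √2*√S)
I(w) = -18*w - 18*w² (I(w) = (3*(w² + w))*(-6) = (3*(w + w²))*(-6) = (3*w + 3*w²)*(-6) = -18*w - 18*w²)
285977 + I(Z((-12 - 13)/(4 - 6))) = 285977 - 18*√2*√((-12 - 13)/(4 - 6))*(1 + √2*√((-12 - 13)/(4 - 6))) = 285977 - 18*√2*√(-25/(-2))*(1 + √2*√(-25/(-2))) = 285977 - 18*√2*√(-25*(-½))*(1 + √2*√(-25*(-½))) = 285977 - 18*√2*√(25/2)*(1 + √2*√(25/2)) = 285977 - 18*√2*(5*√2/2)*(1 + √2*(5*√2/2)) = 285977 - 18*5*(1 + 5) = 285977 - 18*5*6 = 285977 - 540 = 285437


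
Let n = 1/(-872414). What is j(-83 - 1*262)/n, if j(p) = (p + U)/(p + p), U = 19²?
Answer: 6979312/345 ≈ 20230.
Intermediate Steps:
U = 361
n = -1/872414 ≈ -1.1462e-6
j(p) = (361 + p)/(2*p) (j(p) = (p + 361)/(p + p) = (361 + p)/((2*p)) = (361 + p)*(1/(2*p)) = (361 + p)/(2*p))
j(-83 - 1*262)/n = ((361 + (-83 - 1*262))/(2*(-83 - 1*262)))/(-1/872414) = ((361 + (-83 - 262))/(2*(-83 - 262)))*(-872414) = ((½)*(361 - 345)/(-345))*(-872414) = ((½)*(-1/345)*16)*(-872414) = -8/345*(-872414) = 6979312/345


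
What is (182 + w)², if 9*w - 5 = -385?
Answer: 1582564/81 ≈ 19538.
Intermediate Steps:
w = -380/9 (w = 5/9 + (⅑)*(-385) = 5/9 - 385/9 = -380/9 ≈ -42.222)
(182 + w)² = (182 - 380/9)² = (1258/9)² = 1582564/81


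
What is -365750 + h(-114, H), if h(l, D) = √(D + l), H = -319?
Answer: -365750 + I*√433 ≈ -3.6575e+5 + 20.809*I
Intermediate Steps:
-365750 + h(-114, H) = -365750 + √(-319 - 114) = -365750 + √(-433) = -365750 + I*√433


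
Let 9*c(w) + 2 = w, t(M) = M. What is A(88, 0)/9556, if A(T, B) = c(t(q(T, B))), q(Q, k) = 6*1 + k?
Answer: 1/21501 ≈ 4.6509e-5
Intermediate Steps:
q(Q, k) = 6 + k
c(w) = -2/9 + w/9
A(T, B) = 4/9 + B/9 (A(T, B) = -2/9 + (6 + B)/9 = -2/9 + (⅔ + B/9) = 4/9 + B/9)
A(88, 0)/9556 = (4/9 + (⅑)*0)/9556 = (4/9 + 0)*(1/9556) = (4/9)*(1/9556) = 1/21501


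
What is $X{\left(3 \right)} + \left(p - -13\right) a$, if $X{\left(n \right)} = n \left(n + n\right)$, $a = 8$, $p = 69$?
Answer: $674$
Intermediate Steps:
$X{\left(n \right)} = 2 n^{2}$ ($X{\left(n \right)} = n 2 n = 2 n^{2}$)
$X{\left(3 \right)} + \left(p - -13\right) a = 2 \cdot 3^{2} + \left(69 - -13\right) 8 = 2 \cdot 9 + \left(69 + 13\right) 8 = 18 + 82 \cdot 8 = 18 + 656 = 674$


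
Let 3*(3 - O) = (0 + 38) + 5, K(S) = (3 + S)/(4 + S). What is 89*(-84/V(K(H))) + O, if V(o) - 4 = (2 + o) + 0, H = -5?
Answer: -5675/6 ≈ -945.83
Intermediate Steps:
K(S) = (3 + S)/(4 + S)
O = -34/3 (O = 3 - ((0 + 38) + 5)/3 = 3 - (38 + 5)/3 = 3 - ⅓*43 = 3 - 43/3 = -34/3 ≈ -11.333)
V(o) = 6 + o (V(o) = 4 + ((2 + o) + 0) = 4 + (2 + o) = 6 + o)
89*(-84/V(K(H))) + O = 89*(-84/(6 + (3 - 5)/(4 - 5))) - 34/3 = 89*(-84/(6 - 2/(-1))) - 34/3 = 89*(-84/(6 - 1*(-2))) - 34/3 = 89*(-84/(6 + 2)) - 34/3 = 89*(-84/8) - 34/3 = 89*(-84*⅛) - 34/3 = 89*(-21/2) - 34/3 = -1869/2 - 34/3 = -5675/6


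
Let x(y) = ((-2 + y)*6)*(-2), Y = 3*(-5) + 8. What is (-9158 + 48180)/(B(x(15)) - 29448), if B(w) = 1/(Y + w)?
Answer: -6360586/4800025 ≈ -1.3251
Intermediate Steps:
Y = -7 (Y = -15 + 8 = -7)
x(y) = 24 - 12*y (x(y) = (-12 + 6*y)*(-2) = 24 - 12*y)
B(w) = 1/(-7 + w)
(-9158 + 48180)/(B(x(15)) - 29448) = (-9158 + 48180)/(1/(-7 + (24 - 12*15)) - 29448) = 39022/(1/(-7 + (24 - 180)) - 29448) = 39022/(1/(-7 - 156) - 29448) = 39022/(1/(-163) - 29448) = 39022/(-1/163 - 29448) = 39022/(-4800025/163) = 39022*(-163/4800025) = -6360586/4800025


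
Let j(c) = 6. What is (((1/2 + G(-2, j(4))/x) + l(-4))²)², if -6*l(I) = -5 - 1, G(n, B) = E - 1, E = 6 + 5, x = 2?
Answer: 28561/16 ≈ 1785.1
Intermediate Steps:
E = 11
G(n, B) = 10 (G(n, B) = 11 - 1 = 10)
l(I) = 1 (l(I) = -(-5 - 1)/6 = -⅙*(-6) = 1)
(((1/2 + G(-2, j(4))/x) + l(-4))²)² = (((1/2 + 10/2) + 1)²)² = (((1*(½) + 10*(½)) + 1)²)² = (((½ + 5) + 1)²)² = ((11/2 + 1)²)² = ((13/2)²)² = (169/4)² = 28561/16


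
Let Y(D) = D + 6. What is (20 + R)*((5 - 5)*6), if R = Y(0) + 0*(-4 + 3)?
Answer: 0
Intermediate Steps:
Y(D) = 6 + D
R = 6 (R = (6 + 0) + 0*(-4 + 3) = 6 + 0*(-1) = 6 + 0 = 6)
(20 + R)*((5 - 5)*6) = (20 + 6)*((5 - 5)*6) = 26*(0*6) = 26*0 = 0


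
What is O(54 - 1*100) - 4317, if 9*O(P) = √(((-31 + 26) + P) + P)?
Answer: -4317 + I*√97/9 ≈ -4317.0 + 1.0943*I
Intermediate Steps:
O(P) = √(-5 + 2*P)/9 (O(P) = √(((-31 + 26) + P) + P)/9 = √((-5 + P) + P)/9 = √(-5 + 2*P)/9)
O(54 - 1*100) - 4317 = √(-5 + 2*(54 - 1*100))/9 - 4317 = √(-5 + 2*(54 - 100))/9 - 4317 = √(-5 + 2*(-46))/9 - 4317 = √(-5 - 92)/9 - 4317 = √(-97)/9 - 4317 = (I*√97)/9 - 4317 = I*√97/9 - 4317 = -4317 + I*√97/9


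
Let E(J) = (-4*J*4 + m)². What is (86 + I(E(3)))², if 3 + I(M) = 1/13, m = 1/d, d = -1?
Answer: 1166400/169 ≈ 6901.8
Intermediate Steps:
m = -1 (m = 1/(-1) = -1)
E(J) = (-1 - 16*J)² (E(J) = (-4*J*4 - 1)² = (-16*J - 1)² = (-1 - 16*J)²)
I(M) = -38/13 (I(M) = -3 + 1/13 = -38/13)
(86 + I(E(3)))² = (86 - 38/13)² = (1080/13)² = 1166400/169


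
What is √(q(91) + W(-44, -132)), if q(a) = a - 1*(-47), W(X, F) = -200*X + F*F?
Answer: 7*√538 ≈ 162.36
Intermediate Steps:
W(X, F) = F² - 200*X (W(X, F) = -200*X + F² = F² - 200*X)
q(a) = 47 + a (q(a) = a + 47 = 47 + a)
√(q(91) + W(-44, -132)) = √((47 + 91) + ((-132)² - 200*(-44))) = √(138 + (17424 + 8800)) = √(138 + 26224) = √26362 = 7*√538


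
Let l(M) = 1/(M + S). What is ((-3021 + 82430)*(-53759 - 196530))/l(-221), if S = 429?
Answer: -4134041433808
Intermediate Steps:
l(M) = 1/(429 + M) (l(M) = 1/(M + 429) = 1/(429 + M))
((-3021 + 82430)*(-53759 - 196530))/l(-221) = ((-3021 + 82430)*(-53759 - 196530))/(1/(429 - 221)) = (79409*(-250289))/(1/208) = -19875199201/1/208 = -19875199201*208 = -4134041433808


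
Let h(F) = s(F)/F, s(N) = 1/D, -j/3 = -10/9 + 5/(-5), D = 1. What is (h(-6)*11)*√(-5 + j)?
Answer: -11*√3/9 ≈ -2.1170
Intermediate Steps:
j = 19/3 (j = -3*(-10/9 + 5/(-5)) = -3*(-10*⅑ + 5*(-⅕)) = -3*(-10/9 - 1) = -3*(-19/9) = 19/3 ≈ 6.3333)
s(N) = 1 (s(N) = 1/1 = 1)
h(F) = 1/F
(h(-6)*11)*√(-5 + j) = (11/(-6))*√(-5 + 19/3) = (-⅙*11)*√(4/3) = -11*√3/9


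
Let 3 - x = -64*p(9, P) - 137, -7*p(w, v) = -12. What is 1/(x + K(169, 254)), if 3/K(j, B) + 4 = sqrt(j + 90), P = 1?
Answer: 991312/247593565 - 49*sqrt(259)/247593565 ≈ 0.0040006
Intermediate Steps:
p(w, v) = 12/7 (p(w, v) = -1/7*(-12) = 12/7)
K(j, B) = 3/(-4 + sqrt(90 + j)) (K(j, B) = 3/(-4 + sqrt(j + 90)) = 3/(-4 + sqrt(90 + j)))
x = 1748/7 (x = 3 - (-64*12/7 - 137) = 3 - (-768/7 - 137) = 3 - 1*(-1727/7) = 3 + 1727/7 = 1748/7 ≈ 249.71)
1/(x + K(169, 254)) = 1/(1748/7 + 3/(-4 + sqrt(90 + 169))) = 1/(1748/7 + 3/(-4 + sqrt(259)))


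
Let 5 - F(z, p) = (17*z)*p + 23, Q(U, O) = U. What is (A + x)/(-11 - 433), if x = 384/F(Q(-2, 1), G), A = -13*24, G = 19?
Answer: 4074/5809 ≈ 0.70133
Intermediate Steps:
F(z, p) = -18 - 17*p*z (F(z, p) = 5 - ((17*z)*p + 23) = 5 - (17*p*z + 23) = 5 - (23 + 17*p*z) = 5 + (-23 - 17*p*z) = -18 - 17*p*z)
A = -312
x = 96/157 (x = 384/(-18 - 17*19*(-2)) = 384/(-18 + 646) = 384/628 = 384*(1/628) = 96/157 ≈ 0.61146)
(A + x)/(-11 - 433) = (-312 + 96/157)/(-11 - 433) = -48888/157/(-444) = -48888/157*(-1/444) = 4074/5809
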